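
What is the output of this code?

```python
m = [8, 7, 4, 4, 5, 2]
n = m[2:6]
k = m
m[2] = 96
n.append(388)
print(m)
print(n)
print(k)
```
[8, 7, 96, 4, 5, 2]
[4, 4, 5, 2, 388]
[8, 7, 96, 4, 5, 2]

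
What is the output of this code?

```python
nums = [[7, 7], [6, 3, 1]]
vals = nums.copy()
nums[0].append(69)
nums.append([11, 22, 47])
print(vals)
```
[[7, 7, 69], [6, 3, 1]]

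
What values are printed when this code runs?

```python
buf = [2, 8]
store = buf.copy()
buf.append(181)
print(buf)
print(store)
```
[2, 8, 181]
[2, 8]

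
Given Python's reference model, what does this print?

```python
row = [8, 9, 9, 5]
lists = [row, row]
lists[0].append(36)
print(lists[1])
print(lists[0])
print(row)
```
[8, 9, 9, 5, 36]
[8, 9, 9, 5, 36]
[8, 9, 9, 5, 36]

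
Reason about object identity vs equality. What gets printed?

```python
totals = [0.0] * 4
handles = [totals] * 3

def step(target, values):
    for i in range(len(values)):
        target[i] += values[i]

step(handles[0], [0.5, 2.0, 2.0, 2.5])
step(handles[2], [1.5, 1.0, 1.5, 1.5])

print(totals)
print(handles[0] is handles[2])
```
[2.0, 3.0, 3.5, 4.0]
True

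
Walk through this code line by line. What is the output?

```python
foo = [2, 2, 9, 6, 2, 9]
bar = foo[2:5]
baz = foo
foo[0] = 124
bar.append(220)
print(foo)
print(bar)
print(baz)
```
[124, 2, 9, 6, 2, 9]
[9, 6, 2, 220]
[124, 2, 9, 6, 2, 9]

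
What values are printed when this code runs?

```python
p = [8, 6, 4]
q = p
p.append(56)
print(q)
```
[8, 6, 4, 56]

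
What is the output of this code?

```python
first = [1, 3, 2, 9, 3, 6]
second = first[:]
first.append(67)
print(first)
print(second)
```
[1, 3, 2, 9, 3, 6, 67]
[1, 3, 2, 9, 3, 6]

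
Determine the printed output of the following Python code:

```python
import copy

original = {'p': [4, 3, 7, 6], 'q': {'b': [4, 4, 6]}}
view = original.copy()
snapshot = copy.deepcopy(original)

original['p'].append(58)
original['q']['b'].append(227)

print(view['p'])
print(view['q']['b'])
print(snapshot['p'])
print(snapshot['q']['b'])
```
[4, 3, 7, 6, 58]
[4, 4, 6, 227]
[4, 3, 7, 6]
[4, 4, 6]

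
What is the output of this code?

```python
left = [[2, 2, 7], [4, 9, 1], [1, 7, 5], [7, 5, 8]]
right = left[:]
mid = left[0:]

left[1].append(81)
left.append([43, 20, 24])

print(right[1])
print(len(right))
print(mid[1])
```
[4, 9, 1, 81]
4
[4, 9, 1, 81]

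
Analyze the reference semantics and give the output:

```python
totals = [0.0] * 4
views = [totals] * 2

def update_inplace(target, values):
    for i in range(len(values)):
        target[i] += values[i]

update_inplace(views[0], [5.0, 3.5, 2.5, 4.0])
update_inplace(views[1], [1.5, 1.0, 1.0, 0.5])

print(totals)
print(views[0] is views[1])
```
[6.5, 4.5, 3.5, 4.5]
True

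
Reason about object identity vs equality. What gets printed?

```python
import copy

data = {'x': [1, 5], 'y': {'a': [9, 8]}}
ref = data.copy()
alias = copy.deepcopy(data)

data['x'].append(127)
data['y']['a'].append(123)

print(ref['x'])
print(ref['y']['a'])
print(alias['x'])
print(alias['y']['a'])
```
[1, 5, 127]
[9, 8, 123]
[1, 5]
[9, 8]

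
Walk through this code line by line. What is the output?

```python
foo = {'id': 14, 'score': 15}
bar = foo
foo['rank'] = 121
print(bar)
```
{'id': 14, 'score': 15, 'rank': 121}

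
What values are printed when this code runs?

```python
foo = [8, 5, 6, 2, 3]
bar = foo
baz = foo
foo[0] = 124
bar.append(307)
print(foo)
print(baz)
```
[124, 5, 6, 2, 3, 307]
[124, 5, 6, 2, 3, 307]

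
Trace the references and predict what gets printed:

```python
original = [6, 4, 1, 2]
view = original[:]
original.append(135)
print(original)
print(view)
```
[6, 4, 1, 2, 135]
[6, 4, 1, 2]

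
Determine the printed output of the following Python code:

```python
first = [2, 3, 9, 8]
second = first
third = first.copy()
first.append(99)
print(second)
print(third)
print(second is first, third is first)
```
[2, 3, 9, 8, 99]
[2, 3, 9, 8]
True False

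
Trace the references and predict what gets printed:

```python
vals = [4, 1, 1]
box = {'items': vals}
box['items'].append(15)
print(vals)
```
[4, 1, 1, 15]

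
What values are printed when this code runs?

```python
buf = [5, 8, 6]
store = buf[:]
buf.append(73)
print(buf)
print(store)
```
[5, 8, 6, 73]
[5, 8, 6]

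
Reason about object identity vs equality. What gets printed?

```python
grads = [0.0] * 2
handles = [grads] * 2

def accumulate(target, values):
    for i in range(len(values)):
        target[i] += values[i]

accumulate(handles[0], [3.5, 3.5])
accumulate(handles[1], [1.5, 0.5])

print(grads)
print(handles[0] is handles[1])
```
[5.0, 4.0]
True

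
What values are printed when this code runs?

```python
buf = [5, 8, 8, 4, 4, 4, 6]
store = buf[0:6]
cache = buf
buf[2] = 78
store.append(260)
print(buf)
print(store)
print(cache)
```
[5, 8, 78, 4, 4, 4, 6]
[5, 8, 8, 4, 4, 4, 260]
[5, 8, 78, 4, 4, 4, 6]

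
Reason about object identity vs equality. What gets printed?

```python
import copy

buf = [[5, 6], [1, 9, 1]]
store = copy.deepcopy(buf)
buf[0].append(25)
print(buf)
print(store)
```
[[5, 6, 25], [1, 9, 1]]
[[5, 6], [1, 9, 1]]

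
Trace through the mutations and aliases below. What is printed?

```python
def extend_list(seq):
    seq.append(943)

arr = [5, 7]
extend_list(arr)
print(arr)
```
[5, 7, 943]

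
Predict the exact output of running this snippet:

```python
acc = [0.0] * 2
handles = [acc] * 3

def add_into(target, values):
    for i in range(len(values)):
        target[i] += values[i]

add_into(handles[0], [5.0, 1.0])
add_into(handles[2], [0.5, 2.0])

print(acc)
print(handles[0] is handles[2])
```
[5.5, 3.0]
True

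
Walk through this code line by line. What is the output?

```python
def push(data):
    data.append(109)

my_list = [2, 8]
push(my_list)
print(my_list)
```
[2, 8, 109]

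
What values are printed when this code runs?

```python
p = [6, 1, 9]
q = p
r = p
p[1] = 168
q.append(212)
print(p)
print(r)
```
[6, 168, 9, 212]
[6, 168, 9, 212]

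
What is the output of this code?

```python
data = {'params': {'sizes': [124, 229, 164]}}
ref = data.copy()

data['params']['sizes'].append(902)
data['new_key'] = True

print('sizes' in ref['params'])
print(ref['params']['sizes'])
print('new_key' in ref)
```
True
[124, 229, 164, 902]
False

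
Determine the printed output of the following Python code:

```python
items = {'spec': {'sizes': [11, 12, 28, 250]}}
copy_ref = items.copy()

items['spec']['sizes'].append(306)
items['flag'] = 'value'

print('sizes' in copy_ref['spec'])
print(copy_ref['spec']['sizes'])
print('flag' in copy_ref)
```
True
[11, 12, 28, 250, 306]
False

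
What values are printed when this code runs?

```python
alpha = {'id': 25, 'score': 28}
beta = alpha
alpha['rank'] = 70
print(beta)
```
{'id': 25, 'score': 28, 'rank': 70}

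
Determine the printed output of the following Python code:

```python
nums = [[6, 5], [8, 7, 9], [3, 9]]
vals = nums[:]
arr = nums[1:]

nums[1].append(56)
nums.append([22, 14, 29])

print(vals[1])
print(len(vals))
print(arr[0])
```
[8, 7, 9, 56]
3
[8, 7, 9, 56]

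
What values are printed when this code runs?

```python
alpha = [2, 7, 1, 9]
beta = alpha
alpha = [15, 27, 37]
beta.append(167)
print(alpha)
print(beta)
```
[15, 27, 37]
[2, 7, 1, 9, 167]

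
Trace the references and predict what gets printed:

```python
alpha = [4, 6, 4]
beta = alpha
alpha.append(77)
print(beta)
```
[4, 6, 4, 77]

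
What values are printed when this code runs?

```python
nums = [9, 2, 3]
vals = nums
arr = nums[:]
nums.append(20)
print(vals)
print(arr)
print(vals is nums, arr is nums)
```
[9, 2, 3, 20]
[9, 2, 3]
True False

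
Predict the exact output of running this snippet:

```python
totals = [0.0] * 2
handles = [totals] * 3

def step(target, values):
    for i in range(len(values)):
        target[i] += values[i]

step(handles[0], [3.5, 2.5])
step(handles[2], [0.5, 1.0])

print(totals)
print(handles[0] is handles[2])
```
[4.0, 3.5]
True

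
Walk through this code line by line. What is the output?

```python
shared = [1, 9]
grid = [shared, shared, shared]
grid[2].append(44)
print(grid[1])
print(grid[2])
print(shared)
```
[1, 9, 44]
[1, 9, 44]
[1, 9, 44]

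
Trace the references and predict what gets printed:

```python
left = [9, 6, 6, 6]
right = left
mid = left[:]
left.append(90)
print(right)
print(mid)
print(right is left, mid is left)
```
[9, 6, 6, 6, 90]
[9, 6, 6, 6]
True False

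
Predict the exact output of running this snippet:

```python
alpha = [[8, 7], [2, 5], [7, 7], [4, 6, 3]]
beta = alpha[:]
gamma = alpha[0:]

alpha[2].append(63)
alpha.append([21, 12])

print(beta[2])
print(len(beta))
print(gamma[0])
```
[7, 7, 63]
4
[8, 7]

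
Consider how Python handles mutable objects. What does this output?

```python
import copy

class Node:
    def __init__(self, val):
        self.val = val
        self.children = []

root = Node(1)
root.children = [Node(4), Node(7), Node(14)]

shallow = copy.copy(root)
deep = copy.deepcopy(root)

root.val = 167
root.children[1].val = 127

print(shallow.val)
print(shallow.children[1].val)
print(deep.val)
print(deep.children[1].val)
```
1
127
1
7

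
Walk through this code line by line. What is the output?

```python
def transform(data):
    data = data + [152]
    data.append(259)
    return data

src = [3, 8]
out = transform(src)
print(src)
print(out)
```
[3, 8]
[3, 8, 152, 259]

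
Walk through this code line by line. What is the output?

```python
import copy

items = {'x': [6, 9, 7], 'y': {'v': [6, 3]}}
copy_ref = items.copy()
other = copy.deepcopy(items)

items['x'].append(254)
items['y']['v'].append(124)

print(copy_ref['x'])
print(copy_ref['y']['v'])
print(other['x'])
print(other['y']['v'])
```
[6, 9, 7, 254]
[6, 3, 124]
[6, 9, 7]
[6, 3]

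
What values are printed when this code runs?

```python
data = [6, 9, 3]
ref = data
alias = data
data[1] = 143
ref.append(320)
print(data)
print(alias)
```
[6, 143, 3, 320]
[6, 143, 3, 320]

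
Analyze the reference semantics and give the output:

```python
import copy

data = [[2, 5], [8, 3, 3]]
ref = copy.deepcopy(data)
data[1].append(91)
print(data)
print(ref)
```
[[2, 5], [8, 3, 3, 91]]
[[2, 5], [8, 3, 3]]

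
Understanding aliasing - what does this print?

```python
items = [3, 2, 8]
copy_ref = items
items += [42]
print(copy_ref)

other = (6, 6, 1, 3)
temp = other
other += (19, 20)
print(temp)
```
[3, 2, 8, 42]
(6, 6, 1, 3)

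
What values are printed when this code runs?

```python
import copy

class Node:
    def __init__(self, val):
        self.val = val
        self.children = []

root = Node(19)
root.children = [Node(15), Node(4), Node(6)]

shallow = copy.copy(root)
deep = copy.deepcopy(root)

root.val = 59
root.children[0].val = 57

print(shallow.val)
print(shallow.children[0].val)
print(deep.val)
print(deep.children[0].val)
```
19
57
19
15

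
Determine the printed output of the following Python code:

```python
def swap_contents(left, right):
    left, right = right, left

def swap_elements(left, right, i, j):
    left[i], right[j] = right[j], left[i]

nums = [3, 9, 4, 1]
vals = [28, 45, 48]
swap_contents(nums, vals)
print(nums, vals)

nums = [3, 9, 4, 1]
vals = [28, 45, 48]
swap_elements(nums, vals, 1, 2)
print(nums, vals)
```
[3, 9, 4, 1] [28, 45, 48]
[3, 48, 4, 1] [28, 45, 9]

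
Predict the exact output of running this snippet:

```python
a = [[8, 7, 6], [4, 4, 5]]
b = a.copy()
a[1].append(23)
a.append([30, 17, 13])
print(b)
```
[[8, 7, 6], [4, 4, 5, 23]]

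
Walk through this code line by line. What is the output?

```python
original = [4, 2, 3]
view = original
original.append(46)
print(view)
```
[4, 2, 3, 46]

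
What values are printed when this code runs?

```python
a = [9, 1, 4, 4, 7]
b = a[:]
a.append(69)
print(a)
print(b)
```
[9, 1, 4, 4, 7, 69]
[9, 1, 4, 4, 7]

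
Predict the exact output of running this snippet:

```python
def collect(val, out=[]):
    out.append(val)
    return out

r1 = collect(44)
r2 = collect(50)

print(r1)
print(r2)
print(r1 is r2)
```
[44, 50]
[44, 50]
True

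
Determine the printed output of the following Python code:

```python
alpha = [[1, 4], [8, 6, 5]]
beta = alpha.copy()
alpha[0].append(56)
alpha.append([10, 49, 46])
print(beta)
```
[[1, 4, 56], [8, 6, 5]]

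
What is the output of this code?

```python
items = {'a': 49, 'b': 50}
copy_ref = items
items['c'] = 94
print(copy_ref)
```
{'a': 49, 'b': 50, 'c': 94}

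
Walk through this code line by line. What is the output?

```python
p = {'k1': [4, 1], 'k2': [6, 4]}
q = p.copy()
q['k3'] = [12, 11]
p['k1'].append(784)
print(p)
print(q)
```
{'k1': [4, 1, 784], 'k2': [6, 4]}
{'k1': [4, 1, 784], 'k2': [6, 4], 'k3': [12, 11]}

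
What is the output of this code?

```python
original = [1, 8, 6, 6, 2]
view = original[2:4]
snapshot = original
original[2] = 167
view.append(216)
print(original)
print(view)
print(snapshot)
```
[1, 8, 167, 6, 2]
[6, 6, 216]
[1, 8, 167, 6, 2]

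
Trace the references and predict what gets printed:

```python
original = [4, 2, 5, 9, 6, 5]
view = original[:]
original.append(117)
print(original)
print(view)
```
[4, 2, 5, 9, 6, 5, 117]
[4, 2, 5, 9, 6, 5]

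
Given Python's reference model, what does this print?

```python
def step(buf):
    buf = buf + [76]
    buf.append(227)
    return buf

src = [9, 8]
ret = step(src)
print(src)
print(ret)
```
[9, 8]
[9, 8, 76, 227]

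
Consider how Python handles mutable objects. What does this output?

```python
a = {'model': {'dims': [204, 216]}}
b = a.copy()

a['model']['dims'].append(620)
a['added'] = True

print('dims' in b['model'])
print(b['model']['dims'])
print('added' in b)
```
True
[204, 216, 620]
False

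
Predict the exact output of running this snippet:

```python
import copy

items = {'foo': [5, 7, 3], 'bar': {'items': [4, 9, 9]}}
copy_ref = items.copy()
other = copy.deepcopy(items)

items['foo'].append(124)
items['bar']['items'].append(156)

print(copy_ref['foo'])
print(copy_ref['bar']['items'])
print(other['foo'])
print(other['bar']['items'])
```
[5, 7, 3, 124]
[4, 9, 9, 156]
[5, 7, 3]
[4, 9, 9]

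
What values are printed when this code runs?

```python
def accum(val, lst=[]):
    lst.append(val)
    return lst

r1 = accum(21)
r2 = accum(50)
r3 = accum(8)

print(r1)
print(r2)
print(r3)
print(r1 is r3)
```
[21, 50, 8]
[21, 50, 8]
[21, 50, 8]
True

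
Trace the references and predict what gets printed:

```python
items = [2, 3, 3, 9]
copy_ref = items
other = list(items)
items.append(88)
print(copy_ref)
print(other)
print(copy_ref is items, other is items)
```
[2, 3, 3, 9, 88]
[2, 3, 3, 9]
True False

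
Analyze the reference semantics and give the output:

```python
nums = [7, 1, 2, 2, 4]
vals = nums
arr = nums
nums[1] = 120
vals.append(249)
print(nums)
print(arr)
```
[7, 120, 2, 2, 4, 249]
[7, 120, 2, 2, 4, 249]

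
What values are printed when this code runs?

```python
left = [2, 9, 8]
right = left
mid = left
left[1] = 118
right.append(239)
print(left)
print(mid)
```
[2, 118, 8, 239]
[2, 118, 8, 239]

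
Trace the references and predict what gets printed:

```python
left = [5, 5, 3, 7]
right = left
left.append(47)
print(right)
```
[5, 5, 3, 7, 47]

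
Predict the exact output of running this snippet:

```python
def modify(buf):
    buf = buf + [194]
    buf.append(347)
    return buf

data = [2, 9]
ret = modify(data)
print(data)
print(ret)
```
[2, 9]
[2, 9, 194, 347]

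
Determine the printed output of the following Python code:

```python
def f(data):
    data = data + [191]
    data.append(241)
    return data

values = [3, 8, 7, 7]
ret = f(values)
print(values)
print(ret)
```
[3, 8, 7, 7]
[3, 8, 7, 7, 191, 241]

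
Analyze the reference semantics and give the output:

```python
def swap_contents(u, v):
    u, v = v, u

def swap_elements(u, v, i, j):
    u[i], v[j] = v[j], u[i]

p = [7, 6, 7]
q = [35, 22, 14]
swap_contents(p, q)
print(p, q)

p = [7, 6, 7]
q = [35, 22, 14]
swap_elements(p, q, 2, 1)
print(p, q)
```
[7, 6, 7] [35, 22, 14]
[7, 6, 22] [35, 7, 14]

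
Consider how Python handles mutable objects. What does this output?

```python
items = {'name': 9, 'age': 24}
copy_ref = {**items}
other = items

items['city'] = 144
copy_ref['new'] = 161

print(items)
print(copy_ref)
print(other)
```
{'name': 9, 'age': 24, 'city': 144}
{'name': 9, 'age': 24, 'new': 161}
{'name': 9, 'age': 24, 'city': 144}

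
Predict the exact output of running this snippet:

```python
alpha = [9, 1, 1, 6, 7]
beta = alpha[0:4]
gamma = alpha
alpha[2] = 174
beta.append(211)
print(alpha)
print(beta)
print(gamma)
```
[9, 1, 174, 6, 7]
[9, 1, 1, 6, 211]
[9, 1, 174, 6, 7]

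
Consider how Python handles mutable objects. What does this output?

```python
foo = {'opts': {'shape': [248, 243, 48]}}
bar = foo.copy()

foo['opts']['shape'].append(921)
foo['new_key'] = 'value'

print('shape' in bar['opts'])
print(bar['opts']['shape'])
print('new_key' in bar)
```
True
[248, 243, 48, 921]
False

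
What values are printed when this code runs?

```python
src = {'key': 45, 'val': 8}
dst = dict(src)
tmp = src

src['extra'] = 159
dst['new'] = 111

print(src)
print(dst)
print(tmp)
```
{'key': 45, 'val': 8, 'extra': 159}
{'key': 45, 'val': 8, 'new': 111}
{'key': 45, 'val': 8, 'extra': 159}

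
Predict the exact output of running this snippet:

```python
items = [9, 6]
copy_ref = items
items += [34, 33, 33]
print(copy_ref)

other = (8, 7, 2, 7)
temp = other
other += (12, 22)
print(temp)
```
[9, 6, 34, 33, 33]
(8, 7, 2, 7)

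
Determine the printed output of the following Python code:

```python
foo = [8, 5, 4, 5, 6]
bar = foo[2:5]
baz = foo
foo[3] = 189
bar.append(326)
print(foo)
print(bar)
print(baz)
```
[8, 5, 4, 189, 6]
[4, 5, 6, 326]
[8, 5, 4, 189, 6]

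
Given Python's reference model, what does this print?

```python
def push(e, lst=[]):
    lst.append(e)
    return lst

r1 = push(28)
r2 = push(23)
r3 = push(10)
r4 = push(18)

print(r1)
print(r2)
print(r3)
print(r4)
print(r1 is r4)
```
[28, 23, 10, 18]
[28, 23, 10, 18]
[28, 23, 10, 18]
[28, 23, 10, 18]
True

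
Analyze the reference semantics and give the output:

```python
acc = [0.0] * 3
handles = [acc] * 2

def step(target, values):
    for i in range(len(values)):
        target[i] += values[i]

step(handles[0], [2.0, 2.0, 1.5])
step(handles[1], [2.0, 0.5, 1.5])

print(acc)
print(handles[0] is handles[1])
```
[4.0, 2.5, 3.0]
True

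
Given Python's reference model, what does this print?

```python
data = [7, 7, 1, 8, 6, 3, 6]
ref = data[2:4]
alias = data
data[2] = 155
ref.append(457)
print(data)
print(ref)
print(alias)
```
[7, 7, 155, 8, 6, 3, 6]
[1, 8, 457]
[7, 7, 155, 8, 6, 3, 6]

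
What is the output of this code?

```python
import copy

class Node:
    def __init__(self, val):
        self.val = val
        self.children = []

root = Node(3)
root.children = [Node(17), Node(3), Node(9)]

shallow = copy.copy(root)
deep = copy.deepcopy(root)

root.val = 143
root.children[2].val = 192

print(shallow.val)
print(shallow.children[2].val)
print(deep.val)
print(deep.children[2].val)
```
3
192
3
9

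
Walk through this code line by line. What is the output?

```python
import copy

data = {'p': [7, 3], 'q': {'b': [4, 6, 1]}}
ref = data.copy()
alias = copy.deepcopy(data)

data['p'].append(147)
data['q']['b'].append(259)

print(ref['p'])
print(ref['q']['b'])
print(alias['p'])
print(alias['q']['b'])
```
[7, 3, 147]
[4, 6, 1, 259]
[7, 3]
[4, 6, 1]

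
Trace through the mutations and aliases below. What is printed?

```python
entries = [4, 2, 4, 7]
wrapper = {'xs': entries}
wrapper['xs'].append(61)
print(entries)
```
[4, 2, 4, 7, 61]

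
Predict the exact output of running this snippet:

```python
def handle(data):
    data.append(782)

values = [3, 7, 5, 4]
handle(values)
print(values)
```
[3, 7, 5, 4, 782]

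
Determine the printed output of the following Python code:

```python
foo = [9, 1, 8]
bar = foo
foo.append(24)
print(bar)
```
[9, 1, 8, 24]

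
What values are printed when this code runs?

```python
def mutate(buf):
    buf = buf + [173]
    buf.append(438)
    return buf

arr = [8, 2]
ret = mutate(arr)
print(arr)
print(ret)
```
[8, 2]
[8, 2, 173, 438]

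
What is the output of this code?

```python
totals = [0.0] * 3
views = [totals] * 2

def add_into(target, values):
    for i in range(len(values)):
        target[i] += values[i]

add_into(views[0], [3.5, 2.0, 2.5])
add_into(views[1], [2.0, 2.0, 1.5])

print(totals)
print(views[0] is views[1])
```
[5.5, 4.0, 4.0]
True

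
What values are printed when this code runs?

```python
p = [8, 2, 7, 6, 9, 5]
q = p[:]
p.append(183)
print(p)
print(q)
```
[8, 2, 7, 6, 9, 5, 183]
[8, 2, 7, 6, 9, 5]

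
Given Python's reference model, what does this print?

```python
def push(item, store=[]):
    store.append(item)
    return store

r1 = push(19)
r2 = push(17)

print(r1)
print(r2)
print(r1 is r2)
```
[19, 17]
[19, 17]
True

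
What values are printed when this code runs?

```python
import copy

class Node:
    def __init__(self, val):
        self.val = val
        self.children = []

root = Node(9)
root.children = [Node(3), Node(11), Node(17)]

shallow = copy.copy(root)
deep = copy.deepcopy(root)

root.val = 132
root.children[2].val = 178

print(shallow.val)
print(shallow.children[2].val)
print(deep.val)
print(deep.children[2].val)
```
9
178
9
17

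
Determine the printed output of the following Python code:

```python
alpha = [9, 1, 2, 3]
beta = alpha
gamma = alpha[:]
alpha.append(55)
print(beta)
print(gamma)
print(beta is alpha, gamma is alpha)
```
[9, 1, 2, 3, 55]
[9, 1, 2, 3]
True False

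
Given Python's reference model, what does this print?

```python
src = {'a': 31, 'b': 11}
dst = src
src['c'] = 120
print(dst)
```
{'a': 31, 'b': 11, 'c': 120}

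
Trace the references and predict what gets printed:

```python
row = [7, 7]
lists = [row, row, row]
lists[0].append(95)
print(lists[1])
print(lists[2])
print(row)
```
[7, 7, 95]
[7, 7, 95]
[7, 7, 95]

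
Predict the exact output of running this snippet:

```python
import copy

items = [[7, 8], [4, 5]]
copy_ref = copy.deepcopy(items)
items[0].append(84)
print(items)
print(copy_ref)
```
[[7, 8, 84], [4, 5]]
[[7, 8], [4, 5]]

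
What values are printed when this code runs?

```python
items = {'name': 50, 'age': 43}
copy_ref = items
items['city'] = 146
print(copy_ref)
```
{'name': 50, 'age': 43, 'city': 146}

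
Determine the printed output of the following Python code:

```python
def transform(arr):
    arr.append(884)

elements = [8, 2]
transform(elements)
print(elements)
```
[8, 2, 884]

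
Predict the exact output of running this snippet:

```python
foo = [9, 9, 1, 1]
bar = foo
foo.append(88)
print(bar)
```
[9, 9, 1, 1, 88]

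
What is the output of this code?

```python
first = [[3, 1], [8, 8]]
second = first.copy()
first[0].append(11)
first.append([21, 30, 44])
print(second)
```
[[3, 1, 11], [8, 8]]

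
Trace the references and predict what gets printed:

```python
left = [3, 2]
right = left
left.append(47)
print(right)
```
[3, 2, 47]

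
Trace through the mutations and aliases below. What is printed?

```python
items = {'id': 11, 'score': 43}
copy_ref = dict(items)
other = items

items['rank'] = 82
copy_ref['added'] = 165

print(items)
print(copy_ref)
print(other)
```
{'id': 11, 'score': 43, 'rank': 82}
{'id': 11, 'score': 43, 'added': 165}
{'id': 11, 'score': 43, 'rank': 82}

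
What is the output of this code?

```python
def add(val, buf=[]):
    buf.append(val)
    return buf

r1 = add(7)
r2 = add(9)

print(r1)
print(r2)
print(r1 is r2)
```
[7, 9]
[7, 9]
True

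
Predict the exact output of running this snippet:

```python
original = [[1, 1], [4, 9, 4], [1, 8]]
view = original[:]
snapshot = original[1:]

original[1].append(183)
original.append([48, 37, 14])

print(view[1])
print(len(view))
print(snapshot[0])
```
[4, 9, 4, 183]
3
[4, 9, 4, 183]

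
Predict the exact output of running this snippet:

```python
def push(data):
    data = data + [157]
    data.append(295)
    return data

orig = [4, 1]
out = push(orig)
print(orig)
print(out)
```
[4, 1]
[4, 1, 157, 295]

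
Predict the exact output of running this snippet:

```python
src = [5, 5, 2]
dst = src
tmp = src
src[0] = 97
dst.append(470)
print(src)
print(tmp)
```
[97, 5, 2, 470]
[97, 5, 2, 470]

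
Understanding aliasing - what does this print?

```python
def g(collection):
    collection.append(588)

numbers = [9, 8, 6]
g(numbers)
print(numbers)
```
[9, 8, 6, 588]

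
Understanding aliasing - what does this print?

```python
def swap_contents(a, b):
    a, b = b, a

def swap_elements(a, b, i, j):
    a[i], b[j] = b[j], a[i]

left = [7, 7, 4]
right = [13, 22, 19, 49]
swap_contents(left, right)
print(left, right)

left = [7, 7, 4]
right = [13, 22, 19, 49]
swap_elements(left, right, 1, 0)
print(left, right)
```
[7, 7, 4] [13, 22, 19, 49]
[7, 13, 4] [7, 22, 19, 49]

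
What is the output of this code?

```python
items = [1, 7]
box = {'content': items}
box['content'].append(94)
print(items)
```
[1, 7, 94]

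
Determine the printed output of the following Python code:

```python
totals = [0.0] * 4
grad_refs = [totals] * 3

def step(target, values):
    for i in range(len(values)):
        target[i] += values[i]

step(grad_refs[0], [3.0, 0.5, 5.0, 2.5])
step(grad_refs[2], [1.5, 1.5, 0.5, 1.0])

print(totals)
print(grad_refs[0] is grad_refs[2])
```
[4.5, 2.0, 5.5, 3.5]
True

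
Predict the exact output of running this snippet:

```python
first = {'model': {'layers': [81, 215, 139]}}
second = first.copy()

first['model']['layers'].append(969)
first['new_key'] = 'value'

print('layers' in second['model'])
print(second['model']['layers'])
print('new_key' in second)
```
True
[81, 215, 139, 969]
False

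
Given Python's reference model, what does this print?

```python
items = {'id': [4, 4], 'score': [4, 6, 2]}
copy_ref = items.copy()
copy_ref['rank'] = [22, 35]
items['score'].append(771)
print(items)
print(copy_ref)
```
{'id': [4, 4], 'score': [4, 6, 2, 771]}
{'id': [4, 4], 'score': [4, 6, 2, 771], 'rank': [22, 35]}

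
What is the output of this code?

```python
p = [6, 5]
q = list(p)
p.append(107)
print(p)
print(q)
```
[6, 5, 107]
[6, 5]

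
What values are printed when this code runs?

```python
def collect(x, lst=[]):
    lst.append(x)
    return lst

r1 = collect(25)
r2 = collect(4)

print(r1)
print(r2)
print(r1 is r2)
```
[25, 4]
[25, 4]
True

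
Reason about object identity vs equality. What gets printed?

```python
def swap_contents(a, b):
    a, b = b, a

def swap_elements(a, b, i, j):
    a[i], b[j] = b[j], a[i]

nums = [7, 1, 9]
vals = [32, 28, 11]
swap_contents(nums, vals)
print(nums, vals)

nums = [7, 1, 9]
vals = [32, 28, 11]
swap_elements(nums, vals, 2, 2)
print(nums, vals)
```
[7, 1, 9] [32, 28, 11]
[7, 1, 11] [32, 28, 9]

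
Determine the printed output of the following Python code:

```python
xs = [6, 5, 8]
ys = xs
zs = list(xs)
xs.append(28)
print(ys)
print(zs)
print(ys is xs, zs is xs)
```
[6, 5, 8, 28]
[6, 5, 8]
True False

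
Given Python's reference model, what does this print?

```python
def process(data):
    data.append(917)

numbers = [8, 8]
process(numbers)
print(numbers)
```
[8, 8, 917]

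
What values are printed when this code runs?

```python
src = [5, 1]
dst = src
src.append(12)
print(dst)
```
[5, 1, 12]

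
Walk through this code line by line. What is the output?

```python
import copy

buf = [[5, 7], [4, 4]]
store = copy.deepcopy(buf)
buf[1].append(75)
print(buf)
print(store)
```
[[5, 7], [4, 4, 75]]
[[5, 7], [4, 4]]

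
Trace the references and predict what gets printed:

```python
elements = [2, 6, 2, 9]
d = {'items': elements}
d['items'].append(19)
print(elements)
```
[2, 6, 2, 9, 19]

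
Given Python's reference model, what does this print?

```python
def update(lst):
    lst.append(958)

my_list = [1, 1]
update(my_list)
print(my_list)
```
[1, 1, 958]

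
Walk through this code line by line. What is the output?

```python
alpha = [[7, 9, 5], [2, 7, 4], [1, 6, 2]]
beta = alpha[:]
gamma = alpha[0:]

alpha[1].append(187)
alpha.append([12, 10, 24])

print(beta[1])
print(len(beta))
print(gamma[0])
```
[2, 7, 4, 187]
3
[7, 9, 5]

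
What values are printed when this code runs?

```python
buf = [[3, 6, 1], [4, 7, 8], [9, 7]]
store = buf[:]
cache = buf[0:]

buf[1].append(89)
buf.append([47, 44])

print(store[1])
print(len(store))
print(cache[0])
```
[4, 7, 8, 89]
3
[3, 6, 1]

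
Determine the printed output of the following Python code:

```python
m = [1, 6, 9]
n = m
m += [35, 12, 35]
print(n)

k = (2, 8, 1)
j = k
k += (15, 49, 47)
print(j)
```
[1, 6, 9, 35, 12, 35]
(2, 8, 1)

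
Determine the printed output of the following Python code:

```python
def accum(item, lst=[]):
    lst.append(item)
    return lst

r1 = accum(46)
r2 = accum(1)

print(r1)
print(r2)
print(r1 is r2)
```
[46, 1]
[46, 1]
True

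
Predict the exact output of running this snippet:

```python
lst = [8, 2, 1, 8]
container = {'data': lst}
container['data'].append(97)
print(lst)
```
[8, 2, 1, 8, 97]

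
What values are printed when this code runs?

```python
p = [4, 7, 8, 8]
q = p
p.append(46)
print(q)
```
[4, 7, 8, 8, 46]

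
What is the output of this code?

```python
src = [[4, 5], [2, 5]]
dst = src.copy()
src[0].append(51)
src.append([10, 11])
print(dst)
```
[[4, 5, 51], [2, 5]]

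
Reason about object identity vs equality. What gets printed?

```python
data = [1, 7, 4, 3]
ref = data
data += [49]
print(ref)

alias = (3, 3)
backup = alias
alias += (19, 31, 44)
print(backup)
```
[1, 7, 4, 3, 49]
(3, 3)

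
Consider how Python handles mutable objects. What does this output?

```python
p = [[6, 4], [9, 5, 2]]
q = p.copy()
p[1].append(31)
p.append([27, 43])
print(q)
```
[[6, 4], [9, 5, 2, 31]]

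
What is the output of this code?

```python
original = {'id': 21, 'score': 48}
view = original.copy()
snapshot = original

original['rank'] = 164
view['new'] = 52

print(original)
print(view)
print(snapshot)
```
{'id': 21, 'score': 48, 'rank': 164}
{'id': 21, 'score': 48, 'new': 52}
{'id': 21, 'score': 48, 'rank': 164}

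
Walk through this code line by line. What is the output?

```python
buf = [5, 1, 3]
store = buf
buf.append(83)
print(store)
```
[5, 1, 3, 83]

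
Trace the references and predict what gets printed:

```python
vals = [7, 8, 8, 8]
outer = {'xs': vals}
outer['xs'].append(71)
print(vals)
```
[7, 8, 8, 8, 71]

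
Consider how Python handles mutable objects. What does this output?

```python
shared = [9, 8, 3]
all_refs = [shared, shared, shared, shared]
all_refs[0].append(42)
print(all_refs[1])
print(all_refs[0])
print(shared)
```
[9, 8, 3, 42]
[9, 8, 3, 42]
[9, 8, 3, 42]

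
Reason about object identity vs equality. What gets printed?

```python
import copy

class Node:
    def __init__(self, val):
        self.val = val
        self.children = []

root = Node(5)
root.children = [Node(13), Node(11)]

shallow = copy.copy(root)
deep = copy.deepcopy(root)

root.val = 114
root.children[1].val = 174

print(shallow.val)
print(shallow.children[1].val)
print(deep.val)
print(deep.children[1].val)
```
5
174
5
11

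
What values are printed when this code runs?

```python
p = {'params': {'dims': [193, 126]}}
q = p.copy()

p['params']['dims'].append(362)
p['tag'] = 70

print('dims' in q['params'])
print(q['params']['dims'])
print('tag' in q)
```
True
[193, 126, 362]
False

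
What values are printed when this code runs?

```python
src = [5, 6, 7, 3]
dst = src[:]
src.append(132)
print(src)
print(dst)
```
[5, 6, 7, 3, 132]
[5, 6, 7, 3]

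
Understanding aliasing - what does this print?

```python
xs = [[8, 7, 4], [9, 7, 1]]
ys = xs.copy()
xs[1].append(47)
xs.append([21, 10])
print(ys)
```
[[8, 7, 4], [9, 7, 1, 47]]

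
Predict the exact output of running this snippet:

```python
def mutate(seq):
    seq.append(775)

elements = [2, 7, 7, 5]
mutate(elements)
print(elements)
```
[2, 7, 7, 5, 775]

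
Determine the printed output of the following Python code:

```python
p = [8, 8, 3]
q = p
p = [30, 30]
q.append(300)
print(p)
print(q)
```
[30, 30]
[8, 8, 3, 300]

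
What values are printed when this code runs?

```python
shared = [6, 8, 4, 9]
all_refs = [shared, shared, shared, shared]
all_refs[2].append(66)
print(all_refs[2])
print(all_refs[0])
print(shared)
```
[6, 8, 4, 9, 66]
[6, 8, 4, 9, 66]
[6, 8, 4, 9, 66]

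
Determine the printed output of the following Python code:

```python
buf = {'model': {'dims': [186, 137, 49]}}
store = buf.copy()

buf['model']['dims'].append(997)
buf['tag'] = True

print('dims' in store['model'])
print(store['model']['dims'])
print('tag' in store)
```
True
[186, 137, 49, 997]
False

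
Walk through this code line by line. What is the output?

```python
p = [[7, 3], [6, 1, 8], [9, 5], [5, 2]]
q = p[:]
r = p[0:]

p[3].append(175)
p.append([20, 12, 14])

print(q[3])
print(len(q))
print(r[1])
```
[5, 2, 175]
4
[6, 1, 8]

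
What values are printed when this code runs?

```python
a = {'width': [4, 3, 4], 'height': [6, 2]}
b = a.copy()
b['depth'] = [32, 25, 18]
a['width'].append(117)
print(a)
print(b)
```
{'width': [4, 3, 4, 117], 'height': [6, 2]}
{'width': [4, 3, 4, 117], 'height': [6, 2], 'depth': [32, 25, 18]}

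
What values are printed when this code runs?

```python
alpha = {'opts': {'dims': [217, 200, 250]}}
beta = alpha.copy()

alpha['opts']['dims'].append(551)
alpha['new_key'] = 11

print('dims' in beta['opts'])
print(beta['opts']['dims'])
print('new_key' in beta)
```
True
[217, 200, 250, 551]
False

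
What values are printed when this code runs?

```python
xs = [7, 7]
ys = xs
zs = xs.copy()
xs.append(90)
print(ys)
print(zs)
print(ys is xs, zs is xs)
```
[7, 7, 90]
[7, 7]
True False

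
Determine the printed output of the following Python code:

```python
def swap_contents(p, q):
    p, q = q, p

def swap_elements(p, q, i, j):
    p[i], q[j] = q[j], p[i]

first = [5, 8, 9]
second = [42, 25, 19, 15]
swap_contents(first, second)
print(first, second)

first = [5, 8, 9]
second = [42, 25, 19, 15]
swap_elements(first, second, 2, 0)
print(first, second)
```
[5, 8, 9] [42, 25, 19, 15]
[5, 8, 42] [9, 25, 19, 15]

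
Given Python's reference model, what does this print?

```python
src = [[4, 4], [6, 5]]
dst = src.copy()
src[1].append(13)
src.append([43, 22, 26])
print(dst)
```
[[4, 4], [6, 5, 13]]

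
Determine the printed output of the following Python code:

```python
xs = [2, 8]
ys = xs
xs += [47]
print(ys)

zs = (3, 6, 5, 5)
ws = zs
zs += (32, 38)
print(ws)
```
[2, 8, 47]
(3, 6, 5, 5)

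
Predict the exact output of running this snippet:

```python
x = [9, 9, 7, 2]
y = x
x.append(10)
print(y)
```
[9, 9, 7, 2, 10]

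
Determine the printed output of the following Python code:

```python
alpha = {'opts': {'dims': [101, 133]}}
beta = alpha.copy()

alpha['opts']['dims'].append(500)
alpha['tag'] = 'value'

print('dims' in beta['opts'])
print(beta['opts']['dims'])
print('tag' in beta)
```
True
[101, 133, 500]
False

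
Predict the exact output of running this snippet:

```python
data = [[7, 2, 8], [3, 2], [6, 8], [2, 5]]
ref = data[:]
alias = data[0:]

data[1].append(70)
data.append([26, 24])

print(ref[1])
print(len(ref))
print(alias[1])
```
[3, 2, 70]
4
[3, 2, 70]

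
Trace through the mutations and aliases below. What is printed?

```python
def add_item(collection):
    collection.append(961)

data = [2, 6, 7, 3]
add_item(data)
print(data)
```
[2, 6, 7, 3, 961]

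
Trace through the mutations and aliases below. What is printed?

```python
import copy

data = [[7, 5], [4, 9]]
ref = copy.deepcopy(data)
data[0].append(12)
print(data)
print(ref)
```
[[7, 5, 12], [4, 9]]
[[7, 5], [4, 9]]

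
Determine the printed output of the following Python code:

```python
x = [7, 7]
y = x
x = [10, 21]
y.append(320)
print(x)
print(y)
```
[10, 21]
[7, 7, 320]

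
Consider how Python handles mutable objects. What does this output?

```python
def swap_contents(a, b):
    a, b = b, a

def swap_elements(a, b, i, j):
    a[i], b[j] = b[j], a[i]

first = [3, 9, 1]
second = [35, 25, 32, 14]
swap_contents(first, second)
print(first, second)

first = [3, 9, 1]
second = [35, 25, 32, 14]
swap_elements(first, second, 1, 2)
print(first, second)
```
[3, 9, 1] [35, 25, 32, 14]
[3, 32, 1] [35, 25, 9, 14]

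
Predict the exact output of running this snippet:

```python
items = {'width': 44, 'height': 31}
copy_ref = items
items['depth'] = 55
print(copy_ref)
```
{'width': 44, 'height': 31, 'depth': 55}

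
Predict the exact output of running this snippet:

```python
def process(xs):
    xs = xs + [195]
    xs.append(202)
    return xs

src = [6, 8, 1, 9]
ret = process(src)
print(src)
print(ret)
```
[6, 8, 1, 9]
[6, 8, 1, 9, 195, 202]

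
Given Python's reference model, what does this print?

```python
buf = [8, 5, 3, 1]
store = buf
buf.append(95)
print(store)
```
[8, 5, 3, 1, 95]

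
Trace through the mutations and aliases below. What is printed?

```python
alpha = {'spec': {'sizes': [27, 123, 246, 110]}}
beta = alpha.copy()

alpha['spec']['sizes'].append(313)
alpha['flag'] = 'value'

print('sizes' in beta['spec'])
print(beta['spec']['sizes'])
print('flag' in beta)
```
True
[27, 123, 246, 110, 313]
False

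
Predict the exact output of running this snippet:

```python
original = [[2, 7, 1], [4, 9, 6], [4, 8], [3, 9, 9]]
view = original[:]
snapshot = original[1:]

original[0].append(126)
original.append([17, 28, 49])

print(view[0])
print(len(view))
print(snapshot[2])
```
[2, 7, 1, 126]
4
[3, 9, 9]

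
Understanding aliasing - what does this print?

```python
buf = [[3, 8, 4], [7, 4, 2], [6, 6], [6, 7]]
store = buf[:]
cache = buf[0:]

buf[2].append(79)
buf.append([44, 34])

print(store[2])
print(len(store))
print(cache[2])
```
[6, 6, 79]
4
[6, 6, 79]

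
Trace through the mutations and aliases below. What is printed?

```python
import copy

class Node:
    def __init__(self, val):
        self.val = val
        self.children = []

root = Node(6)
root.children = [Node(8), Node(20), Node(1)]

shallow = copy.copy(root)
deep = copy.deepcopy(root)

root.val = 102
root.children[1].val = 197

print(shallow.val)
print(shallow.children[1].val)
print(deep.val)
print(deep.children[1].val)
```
6
197
6
20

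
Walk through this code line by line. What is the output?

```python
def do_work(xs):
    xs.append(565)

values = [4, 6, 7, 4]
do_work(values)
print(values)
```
[4, 6, 7, 4, 565]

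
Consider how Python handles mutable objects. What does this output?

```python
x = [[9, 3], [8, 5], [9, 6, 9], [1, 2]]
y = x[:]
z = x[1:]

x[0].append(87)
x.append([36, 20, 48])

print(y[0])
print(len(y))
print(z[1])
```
[9, 3, 87]
4
[9, 6, 9]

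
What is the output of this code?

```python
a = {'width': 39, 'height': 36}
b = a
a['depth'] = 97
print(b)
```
{'width': 39, 'height': 36, 'depth': 97}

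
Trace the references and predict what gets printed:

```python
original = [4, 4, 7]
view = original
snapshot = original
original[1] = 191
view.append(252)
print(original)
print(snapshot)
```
[4, 191, 7, 252]
[4, 191, 7, 252]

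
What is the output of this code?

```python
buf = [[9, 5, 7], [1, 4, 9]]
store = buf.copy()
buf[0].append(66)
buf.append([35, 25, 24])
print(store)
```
[[9, 5, 7, 66], [1, 4, 9]]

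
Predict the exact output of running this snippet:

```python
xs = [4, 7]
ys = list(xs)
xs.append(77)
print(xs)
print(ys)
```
[4, 7, 77]
[4, 7]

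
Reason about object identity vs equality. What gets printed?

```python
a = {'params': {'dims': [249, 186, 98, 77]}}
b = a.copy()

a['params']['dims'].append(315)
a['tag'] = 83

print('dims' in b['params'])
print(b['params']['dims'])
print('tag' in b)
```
True
[249, 186, 98, 77, 315]
False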